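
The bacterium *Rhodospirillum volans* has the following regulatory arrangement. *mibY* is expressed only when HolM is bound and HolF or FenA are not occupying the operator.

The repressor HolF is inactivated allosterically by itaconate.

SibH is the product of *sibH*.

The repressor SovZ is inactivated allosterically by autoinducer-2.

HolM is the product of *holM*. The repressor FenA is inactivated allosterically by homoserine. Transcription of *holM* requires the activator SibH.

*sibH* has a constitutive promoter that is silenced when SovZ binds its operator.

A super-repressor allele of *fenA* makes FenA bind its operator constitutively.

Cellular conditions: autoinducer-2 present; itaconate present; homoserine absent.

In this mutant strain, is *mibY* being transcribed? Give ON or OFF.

OFF

Autoinducer-2 is present, so SovZ is inactive.
With no repressor bound, *sibH* is transcribed.
So SibH is produced and active.
No repressor is bound and SibH is active, so *holM* is transcribed.
So HolM is produced and active.
Itaconate is present, so HolF is inactive.
FenA is constitutively active in this strain.
With repressor FenA bound, *mibY* is not transcribed.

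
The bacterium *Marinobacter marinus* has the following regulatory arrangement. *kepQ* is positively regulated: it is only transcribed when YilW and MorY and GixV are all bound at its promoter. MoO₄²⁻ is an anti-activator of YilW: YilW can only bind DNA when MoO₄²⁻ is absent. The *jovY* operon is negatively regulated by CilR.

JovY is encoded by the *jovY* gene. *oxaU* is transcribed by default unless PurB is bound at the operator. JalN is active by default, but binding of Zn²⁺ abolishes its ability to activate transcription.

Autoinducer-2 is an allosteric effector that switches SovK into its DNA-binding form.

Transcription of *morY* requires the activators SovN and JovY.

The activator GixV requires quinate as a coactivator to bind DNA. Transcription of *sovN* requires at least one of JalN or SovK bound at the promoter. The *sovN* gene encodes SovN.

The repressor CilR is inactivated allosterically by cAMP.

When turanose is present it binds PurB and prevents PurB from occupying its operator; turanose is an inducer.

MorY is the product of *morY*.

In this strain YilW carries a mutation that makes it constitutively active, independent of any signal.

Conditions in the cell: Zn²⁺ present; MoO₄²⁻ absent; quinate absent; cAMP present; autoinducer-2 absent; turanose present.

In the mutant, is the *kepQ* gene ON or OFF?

OFF

YilW is constitutively active in this strain.
Zn²⁺ is present, so JalN is inactive.
Autoinducer-2 is absent, so SovK is inactive.
No activator is available at the *sovN* promoter, so *sovN* is not transcribed.
So SovN is not produced.
cAMP is present, so CilR is inactive.
With no repressor bound, *jovY* is transcribed.
So JovY is produced and active.
Required activator SovN is absent, so *morY* is not transcribed.
So MorY is not produced.
Quinate is absent, so GixV is inactive.
Required activator MorY is absent, so *kepQ* is not transcribed.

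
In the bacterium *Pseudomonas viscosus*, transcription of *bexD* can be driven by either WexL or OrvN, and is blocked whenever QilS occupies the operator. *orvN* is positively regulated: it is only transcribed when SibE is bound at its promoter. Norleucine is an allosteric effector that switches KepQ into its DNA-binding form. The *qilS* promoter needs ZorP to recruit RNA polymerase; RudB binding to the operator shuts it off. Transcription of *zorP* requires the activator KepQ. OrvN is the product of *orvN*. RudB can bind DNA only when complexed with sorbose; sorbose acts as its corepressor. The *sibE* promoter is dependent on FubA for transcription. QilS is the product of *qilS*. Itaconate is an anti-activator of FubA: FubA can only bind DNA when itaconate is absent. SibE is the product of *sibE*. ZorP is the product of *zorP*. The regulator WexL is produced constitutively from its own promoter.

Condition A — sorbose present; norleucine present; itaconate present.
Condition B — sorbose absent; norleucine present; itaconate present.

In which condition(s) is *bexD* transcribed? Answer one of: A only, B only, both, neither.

A only

Condition A:
Sorbose is present, so RudB is active.
Norleucine is present, so KepQ is active.
No repressor is bound and KepQ is active, so *zorP* is transcribed.
So ZorP is produced and active.
With repressor RudB bound, *qilS* is not transcribed.
So QilS is not produced.
WexL is produced constitutively and is active.
Itaconate is present, so FubA is inactive.
Required activator FubA is absent, so *sibE* is not transcribed.
So SibE is not produced.
Required activator SibE is absent, so *orvN* is not transcribed.
So OrvN is not produced.
Activator WexL is present, so *bexD* is transcribed.
→ *bexD* is ON in A.
Condition B:
Sorbose is absent, so RudB is inactive.
Norleucine is present, so KepQ is active.
No repressor is bound and KepQ is active, so *zorP* is transcribed.
So ZorP is produced and active.
No repressor is bound and ZorP is active, so *qilS* is transcribed.
So QilS is produced and active.
WexL is produced constitutively and is active.
Itaconate is present, so FubA is inactive.
Required activator FubA is absent, so *sibE* is not transcribed.
So SibE is not produced.
Required activator SibE is absent, so *orvN* is not transcribed.
So OrvN is not produced.
With repressor QilS bound, *bexD* is not transcribed.
→ *bexD* is OFF in B.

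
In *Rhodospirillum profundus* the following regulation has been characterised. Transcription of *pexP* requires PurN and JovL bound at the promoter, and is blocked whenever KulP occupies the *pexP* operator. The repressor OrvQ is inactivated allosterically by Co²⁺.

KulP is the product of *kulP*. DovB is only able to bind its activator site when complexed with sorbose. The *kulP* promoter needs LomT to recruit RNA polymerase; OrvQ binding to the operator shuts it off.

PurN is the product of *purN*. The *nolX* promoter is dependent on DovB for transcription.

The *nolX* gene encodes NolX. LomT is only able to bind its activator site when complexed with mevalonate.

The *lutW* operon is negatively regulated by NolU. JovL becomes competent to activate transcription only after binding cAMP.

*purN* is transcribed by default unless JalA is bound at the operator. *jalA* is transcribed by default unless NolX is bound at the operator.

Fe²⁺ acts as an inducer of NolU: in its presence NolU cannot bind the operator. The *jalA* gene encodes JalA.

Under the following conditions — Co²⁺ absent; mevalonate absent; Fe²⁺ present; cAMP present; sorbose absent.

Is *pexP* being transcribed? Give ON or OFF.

OFF

Sorbose is absent, so DovB is inactive.
Required activator DovB is absent, so *nolX* is not transcribed.
So NolX is not produced.
With no repressor bound, *jalA* is transcribed.
So JalA is produced and active.
With repressor JalA bound, *purN* is not transcribed.
So PurN is not produced.
Co²⁺ is absent, so OrvQ is active.
Mevalonate is absent, so LomT is inactive.
With repressor OrvQ bound, *kulP* is not transcribed.
So KulP is not produced.
cAMP is present, so JovL is active.
Required activator PurN is absent, so *pexP* is not transcribed.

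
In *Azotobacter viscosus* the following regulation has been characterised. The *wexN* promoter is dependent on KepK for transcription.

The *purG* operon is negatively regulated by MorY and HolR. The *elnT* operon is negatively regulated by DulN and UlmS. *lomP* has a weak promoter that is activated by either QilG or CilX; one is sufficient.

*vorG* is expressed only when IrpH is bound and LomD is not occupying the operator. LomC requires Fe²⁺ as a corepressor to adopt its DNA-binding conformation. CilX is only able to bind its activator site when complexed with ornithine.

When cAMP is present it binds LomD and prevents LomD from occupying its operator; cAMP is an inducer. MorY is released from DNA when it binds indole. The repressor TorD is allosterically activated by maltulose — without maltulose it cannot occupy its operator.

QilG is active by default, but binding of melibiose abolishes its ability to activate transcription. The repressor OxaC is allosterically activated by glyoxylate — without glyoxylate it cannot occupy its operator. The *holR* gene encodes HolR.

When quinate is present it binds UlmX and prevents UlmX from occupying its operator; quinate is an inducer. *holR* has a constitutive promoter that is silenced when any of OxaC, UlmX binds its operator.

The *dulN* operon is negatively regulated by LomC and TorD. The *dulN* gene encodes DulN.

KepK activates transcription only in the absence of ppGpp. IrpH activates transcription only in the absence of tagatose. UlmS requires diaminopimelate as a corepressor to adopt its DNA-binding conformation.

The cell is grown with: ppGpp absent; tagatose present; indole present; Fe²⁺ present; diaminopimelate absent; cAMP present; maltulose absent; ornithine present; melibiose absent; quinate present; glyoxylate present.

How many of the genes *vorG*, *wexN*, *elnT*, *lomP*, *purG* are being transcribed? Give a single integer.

cAMP is present, so LomD is inactive.
Tagatose is present, so IrpH is inactive.
Required activator IrpH is absent, so *vorG* is not transcribed.
→ *vorG* is OFF.
ppGpp is absent, so KepK is active.
No repressor is bound and KepK is active, so *wexN* is transcribed.
→ *wexN* is ON.
Fe²⁺ is present, so LomC is active.
Maltulose is absent, so TorD is inactive.
With repressor LomC bound, *dulN* is not transcribed.
So DulN is not produced.
Diaminopimelate is absent, so UlmS is inactive.
With no repressor bound, *elnT* is transcribed.
→ *elnT* is ON.
Melibiose is absent, so QilG is active.
Ornithine is present, so CilX is active.
Activator QilG is present, so *lomP* is transcribed.
→ *lomP* is ON.
Indole is present, so MorY is inactive.
Glyoxylate is present, so OxaC is active.
Quinate is present, so UlmX is inactive.
With repressor OxaC bound, *holR* is not transcribed.
So HolR is not produced.
With no repressor bound, *purG* is transcribed.
→ *purG* is ON.
4 of the 5 genes are transcribed.

4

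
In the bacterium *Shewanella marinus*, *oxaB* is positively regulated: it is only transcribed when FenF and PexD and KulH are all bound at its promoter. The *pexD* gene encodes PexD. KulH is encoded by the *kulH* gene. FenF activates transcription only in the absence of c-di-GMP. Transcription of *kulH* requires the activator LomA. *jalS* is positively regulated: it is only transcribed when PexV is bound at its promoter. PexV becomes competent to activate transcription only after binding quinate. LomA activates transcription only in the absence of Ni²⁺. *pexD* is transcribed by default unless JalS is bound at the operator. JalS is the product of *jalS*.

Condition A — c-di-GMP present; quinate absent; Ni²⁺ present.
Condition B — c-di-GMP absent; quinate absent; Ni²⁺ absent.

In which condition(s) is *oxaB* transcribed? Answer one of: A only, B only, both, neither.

B only

Condition A:
c-di-GMP is present, so FenF is inactive.
Quinate is absent, so PexV is inactive.
Required activator PexV is absent, so *jalS* is not transcribed.
So JalS is not produced.
With no repressor bound, *pexD* is transcribed.
So PexD is produced and active.
Ni²⁺ is present, so LomA is inactive.
Required activator LomA is absent, so *kulH* is not transcribed.
So KulH is not produced.
Required activator FenF is absent, so *oxaB* is not transcribed.
→ *oxaB* is OFF in A.
Condition B:
c-di-GMP is absent, so FenF is active.
Quinate is absent, so PexV is inactive.
Required activator PexV is absent, so *jalS* is not transcribed.
So JalS is not produced.
With no repressor bound, *pexD* is transcribed.
So PexD is produced and active.
Ni²⁺ is absent, so LomA is active.
No repressor is bound and LomA is active, so *kulH* is transcribed.
So KulH is produced and active.
No repressor is bound and FenF and PexD and KulH are active, so *oxaB* is transcribed.
→ *oxaB* is ON in B.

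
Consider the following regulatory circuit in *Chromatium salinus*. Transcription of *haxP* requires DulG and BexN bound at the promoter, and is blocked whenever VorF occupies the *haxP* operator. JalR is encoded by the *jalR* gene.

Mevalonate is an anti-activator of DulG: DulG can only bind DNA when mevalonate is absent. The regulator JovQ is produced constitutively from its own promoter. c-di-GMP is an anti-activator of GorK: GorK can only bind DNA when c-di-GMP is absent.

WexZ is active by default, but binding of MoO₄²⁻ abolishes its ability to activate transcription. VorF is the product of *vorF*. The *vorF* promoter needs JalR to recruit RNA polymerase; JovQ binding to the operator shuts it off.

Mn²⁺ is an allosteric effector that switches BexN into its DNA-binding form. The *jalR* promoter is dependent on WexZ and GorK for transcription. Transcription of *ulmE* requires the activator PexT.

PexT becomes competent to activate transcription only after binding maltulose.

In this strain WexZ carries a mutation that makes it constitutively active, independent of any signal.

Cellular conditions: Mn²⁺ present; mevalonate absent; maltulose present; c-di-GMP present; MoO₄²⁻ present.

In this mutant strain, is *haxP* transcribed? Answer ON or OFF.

ON

WexZ is constitutively active in this strain.
c-di-GMP is present, so GorK is inactive.
Required activator GorK is absent, so *jalR* is not transcribed.
So JalR is not produced.
JovQ is produced constitutively and is active.
With repressor JovQ bound, *vorF* is not transcribed.
So VorF is not produced.
Mevalonate is absent, so DulG is active.
Mn²⁺ is present, so BexN is active.
No repressor is bound and DulG and BexN are active, so *haxP* is transcribed.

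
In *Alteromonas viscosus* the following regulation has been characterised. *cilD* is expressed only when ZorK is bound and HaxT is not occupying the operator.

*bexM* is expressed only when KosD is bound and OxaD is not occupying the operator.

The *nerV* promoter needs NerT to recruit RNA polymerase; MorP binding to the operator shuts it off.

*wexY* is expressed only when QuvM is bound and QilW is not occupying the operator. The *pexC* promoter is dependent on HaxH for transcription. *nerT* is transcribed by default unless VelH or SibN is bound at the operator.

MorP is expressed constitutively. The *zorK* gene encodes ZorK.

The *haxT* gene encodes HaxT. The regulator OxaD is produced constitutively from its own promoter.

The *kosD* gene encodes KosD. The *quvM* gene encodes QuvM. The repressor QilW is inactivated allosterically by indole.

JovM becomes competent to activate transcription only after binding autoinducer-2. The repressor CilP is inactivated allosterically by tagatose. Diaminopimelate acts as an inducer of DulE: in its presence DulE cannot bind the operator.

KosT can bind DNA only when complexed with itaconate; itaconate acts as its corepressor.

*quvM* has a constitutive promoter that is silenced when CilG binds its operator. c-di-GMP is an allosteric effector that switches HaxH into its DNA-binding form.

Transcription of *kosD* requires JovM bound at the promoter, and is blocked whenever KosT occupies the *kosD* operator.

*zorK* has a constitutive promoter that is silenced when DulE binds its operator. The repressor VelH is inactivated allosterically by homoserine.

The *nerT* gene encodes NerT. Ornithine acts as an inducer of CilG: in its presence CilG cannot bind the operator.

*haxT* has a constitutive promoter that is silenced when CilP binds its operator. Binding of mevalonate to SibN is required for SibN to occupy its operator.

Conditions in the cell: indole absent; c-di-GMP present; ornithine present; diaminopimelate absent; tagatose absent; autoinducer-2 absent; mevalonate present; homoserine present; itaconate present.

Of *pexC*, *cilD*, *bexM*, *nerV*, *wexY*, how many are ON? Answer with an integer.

c-di-GMP is present, so HaxH is active.
No repressor is bound and HaxH is active, so *pexC* is transcribed.
→ *pexC* is ON.
Tagatose is absent, so CilP is active.
With repressor CilP bound, *haxT* is not transcribed.
So HaxT is not produced.
Diaminopimelate is absent, so DulE is active.
With repressor DulE bound, *zorK* is not transcribed.
So ZorK is not produced.
Required activator ZorK is absent, so *cilD* is not transcribed.
→ *cilD* is OFF.
Autoinducer-2 is absent, so JovM is inactive.
Itaconate is present, so KosT is active.
With repressor KosT bound, *kosD* is not transcribed.
So KosD is not produced.
OxaD is produced constitutively and is active.
With repressor OxaD bound, *bexM* is not transcribed.
→ *bexM* is OFF.
Homoserine is present, so VelH is inactive.
Mevalonate is present, so SibN is active.
With repressor SibN bound, *nerT* is not transcribed.
So NerT is not produced.
MorP is produced constitutively and is active.
With repressor MorP bound, *nerV* is not transcribed.
→ *nerV* is OFF.
Ornithine is present, so CilG is inactive.
With no repressor bound, *quvM* is transcribed.
So QuvM is produced and active.
Indole is absent, so QilW is active.
With repressor QilW bound, *wexY* is not transcribed.
→ *wexY* is OFF.
1 of the 5 genes is transcribed.

1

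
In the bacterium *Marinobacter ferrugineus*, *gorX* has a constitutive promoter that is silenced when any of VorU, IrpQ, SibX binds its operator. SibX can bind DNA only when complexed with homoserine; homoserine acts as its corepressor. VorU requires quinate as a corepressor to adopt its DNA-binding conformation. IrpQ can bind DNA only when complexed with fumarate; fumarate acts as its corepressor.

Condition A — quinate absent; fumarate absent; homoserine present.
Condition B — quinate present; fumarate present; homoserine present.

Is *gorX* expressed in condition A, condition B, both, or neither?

neither

Condition A:
Quinate is absent, so VorU is inactive.
Fumarate is absent, so IrpQ is inactive.
Homoserine is present, so SibX is active.
With repressor SibX bound, *gorX* is not transcribed.
→ *gorX* is OFF in A.
Condition B:
Quinate is present, so VorU is active.
Fumarate is present, so IrpQ is active.
Homoserine is present, so SibX is active.
With repressor VorU bound, *gorX* is not transcribed.
→ *gorX* is OFF in B.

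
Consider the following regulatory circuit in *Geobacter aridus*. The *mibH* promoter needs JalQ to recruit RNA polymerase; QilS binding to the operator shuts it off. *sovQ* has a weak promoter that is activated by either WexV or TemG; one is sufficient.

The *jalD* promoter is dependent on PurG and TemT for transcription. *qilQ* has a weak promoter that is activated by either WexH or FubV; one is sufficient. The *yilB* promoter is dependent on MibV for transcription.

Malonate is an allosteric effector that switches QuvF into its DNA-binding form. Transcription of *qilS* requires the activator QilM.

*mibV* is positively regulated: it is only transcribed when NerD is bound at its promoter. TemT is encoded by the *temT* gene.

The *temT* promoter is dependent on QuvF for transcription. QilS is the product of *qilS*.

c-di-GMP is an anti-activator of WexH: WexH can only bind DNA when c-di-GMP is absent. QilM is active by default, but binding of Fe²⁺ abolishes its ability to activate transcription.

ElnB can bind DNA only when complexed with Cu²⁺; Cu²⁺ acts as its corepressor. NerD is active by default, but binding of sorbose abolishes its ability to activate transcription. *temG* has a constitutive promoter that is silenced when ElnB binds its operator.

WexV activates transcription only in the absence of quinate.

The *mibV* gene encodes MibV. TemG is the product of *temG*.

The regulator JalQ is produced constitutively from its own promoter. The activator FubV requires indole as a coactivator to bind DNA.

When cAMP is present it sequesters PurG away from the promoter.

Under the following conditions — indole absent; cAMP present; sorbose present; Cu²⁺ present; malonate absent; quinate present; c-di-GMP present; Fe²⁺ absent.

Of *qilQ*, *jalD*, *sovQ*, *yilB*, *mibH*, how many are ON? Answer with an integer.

c-di-GMP is present, so WexH is inactive.
Indole is absent, so FubV is inactive.
No activator is available at the *qilQ* promoter, so *qilQ* is not transcribed.
→ *qilQ* is OFF.
cAMP is present, so PurG is inactive.
Malonate is absent, so QuvF is inactive.
Required activator QuvF is absent, so *temT* is not transcribed.
So TemT is not produced.
Required activator PurG is absent, so *jalD* is not transcribed.
→ *jalD* is OFF.
Quinate is present, so WexV is inactive.
Cu²⁺ is present, so ElnB is active.
With repressor ElnB bound, *temG* is not transcribed.
So TemG is not produced.
No activator is available at the *sovQ* promoter, so *sovQ* is not transcribed.
→ *sovQ* is OFF.
Sorbose is present, so NerD is inactive.
Required activator NerD is absent, so *mibV* is not transcribed.
So MibV is not produced.
Required activator MibV is absent, so *yilB* is not transcribed.
→ *yilB* is OFF.
Fe²⁺ is absent, so QilM is active.
No repressor is bound and QilM is active, so *qilS* is transcribed.
So QilS is produced and active.
JalQ is produced constitutively and is active.
With repressor QilS bound, *mibH* is not transcribed.
→ *mibH* is OFF.
0 of the 5 genes are transcribed.

0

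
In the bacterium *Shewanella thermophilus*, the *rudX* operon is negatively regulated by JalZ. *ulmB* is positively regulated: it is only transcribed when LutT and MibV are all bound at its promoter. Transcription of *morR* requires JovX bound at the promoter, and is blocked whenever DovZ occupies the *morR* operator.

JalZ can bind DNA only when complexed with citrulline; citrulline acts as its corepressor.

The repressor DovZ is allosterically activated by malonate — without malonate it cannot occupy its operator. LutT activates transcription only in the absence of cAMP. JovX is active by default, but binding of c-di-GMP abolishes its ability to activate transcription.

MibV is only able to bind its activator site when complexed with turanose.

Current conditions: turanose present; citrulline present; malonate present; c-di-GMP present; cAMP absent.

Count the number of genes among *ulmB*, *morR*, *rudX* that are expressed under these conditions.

cAMP is absent, so LutT is active.
Turanose is present, so MibV is active.
No repressor is bound and LutT and MibV are active, so *ulmB* is transcribed.
→ *ulmB* is ON.
c-di-GMP is present, so JovX is inactive.
Malonate is present, so DovZ is active.
With repressor DovZ bound, *morR* is not transcribed.
→ *morR* is OFF.
Citrulline is present, so JalZ is active.
With repressor JalZ bound, *rudX* is not transcribed.
→ *rudX* is OFF.
1 of the 3 genes is transcribed.

1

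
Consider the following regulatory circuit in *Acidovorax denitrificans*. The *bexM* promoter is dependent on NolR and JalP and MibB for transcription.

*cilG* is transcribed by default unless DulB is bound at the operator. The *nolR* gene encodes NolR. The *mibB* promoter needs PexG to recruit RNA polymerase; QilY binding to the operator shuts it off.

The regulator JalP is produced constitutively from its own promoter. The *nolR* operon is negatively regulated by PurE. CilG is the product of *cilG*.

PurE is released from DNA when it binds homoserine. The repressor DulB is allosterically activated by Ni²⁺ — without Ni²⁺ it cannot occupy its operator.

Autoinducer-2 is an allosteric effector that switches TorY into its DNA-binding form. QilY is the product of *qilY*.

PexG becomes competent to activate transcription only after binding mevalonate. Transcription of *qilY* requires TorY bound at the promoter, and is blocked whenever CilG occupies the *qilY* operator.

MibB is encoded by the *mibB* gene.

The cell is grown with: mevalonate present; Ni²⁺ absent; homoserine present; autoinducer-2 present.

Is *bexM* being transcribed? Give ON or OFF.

Homoserine is present, so PurE is inactive.
With no repressor bound, *nolR* is transcribed.
So NolR is produced and active.
JalP is produced constitutively and is active.
Ni²⁺ is absent, so DulB is inactive.
With no repressor bound, *cilG* is transcribed.
So CilG is produced and active.
Autoinducer-2 is present, so TorY is active.
With repressor CilG bound, *qilY* is not transcribed.
So QilY is not produced.
Mevalonate is present, so PexG is active.
No repressor is bound and PexG is active, so *mibB* is transcribed.
So MibB is produced and active.
No repressor is bound and NolR and JalP and MibB are active, so *bexM* is transcribed.

ON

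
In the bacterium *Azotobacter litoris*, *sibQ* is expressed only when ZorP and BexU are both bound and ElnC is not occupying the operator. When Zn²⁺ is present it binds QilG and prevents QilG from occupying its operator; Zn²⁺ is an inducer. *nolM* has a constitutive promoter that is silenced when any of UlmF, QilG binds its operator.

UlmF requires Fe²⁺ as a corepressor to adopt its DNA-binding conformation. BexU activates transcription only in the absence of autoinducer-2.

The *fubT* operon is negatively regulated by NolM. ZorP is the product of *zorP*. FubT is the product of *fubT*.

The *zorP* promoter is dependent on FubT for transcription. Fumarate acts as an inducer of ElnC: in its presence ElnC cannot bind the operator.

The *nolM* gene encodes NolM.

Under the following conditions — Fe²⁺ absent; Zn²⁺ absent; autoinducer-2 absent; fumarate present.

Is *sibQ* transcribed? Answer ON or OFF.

ON

Fe²⁺ is absent, so UlmF is inactive.
Zn²⁺ is absent, so QilG is active.
With repressor QilG bound, *nolM* is not transcribed.
So NolM is not produced.
With no repressor bound, *fubT* is transcribed.
So FubT is produced and active.
No repressor is bound and FubT is active, so *zorP* is transcribed.
So ZorP is produced and active.
Autoinducer-2 is absent, so BexU is active.
Fumarate is present, so ElnC is inactive.
No repressor is bound and ZorP and BexU are active, so *sibQ* is transcribed.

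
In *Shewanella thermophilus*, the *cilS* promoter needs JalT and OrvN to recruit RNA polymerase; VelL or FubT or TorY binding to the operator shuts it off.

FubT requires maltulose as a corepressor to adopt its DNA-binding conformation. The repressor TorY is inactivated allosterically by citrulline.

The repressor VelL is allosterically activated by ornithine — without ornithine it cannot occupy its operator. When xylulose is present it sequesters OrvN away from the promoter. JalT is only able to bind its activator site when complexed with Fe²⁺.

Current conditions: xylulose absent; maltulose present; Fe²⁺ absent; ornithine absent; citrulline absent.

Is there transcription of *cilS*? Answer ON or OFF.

Ornithine is absent, so VelL is inactive.
Fe²⁺ is absent, so JalT is inactive.
Xylulose is absent, so OrvN is active.
Maltulose is present, so FubT is active.
Citrulline is absent, so TorY is active.
With repressor FubT bound, *cilS* is not transcribed.

OFF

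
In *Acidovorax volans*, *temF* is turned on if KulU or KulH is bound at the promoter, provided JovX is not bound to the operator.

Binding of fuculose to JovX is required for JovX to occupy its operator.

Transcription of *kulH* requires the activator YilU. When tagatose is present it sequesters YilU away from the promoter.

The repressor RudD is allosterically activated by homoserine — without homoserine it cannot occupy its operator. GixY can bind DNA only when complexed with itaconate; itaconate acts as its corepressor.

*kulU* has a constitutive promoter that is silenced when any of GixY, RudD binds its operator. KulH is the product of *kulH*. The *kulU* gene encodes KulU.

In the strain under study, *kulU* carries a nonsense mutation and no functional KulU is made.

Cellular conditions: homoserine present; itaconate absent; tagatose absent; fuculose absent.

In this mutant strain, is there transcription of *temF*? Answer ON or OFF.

KulU is non-functional in this strain, so it has no effect.
Fuculose is absent, so JovX is inactive.
Tagatose is absent, so YilU is active.
No repressor is bound and YilU is active, so *kulH* is transcribed.
So KulH is produced and active.
Activator KulH is present, so *temF* is transcribed.

ON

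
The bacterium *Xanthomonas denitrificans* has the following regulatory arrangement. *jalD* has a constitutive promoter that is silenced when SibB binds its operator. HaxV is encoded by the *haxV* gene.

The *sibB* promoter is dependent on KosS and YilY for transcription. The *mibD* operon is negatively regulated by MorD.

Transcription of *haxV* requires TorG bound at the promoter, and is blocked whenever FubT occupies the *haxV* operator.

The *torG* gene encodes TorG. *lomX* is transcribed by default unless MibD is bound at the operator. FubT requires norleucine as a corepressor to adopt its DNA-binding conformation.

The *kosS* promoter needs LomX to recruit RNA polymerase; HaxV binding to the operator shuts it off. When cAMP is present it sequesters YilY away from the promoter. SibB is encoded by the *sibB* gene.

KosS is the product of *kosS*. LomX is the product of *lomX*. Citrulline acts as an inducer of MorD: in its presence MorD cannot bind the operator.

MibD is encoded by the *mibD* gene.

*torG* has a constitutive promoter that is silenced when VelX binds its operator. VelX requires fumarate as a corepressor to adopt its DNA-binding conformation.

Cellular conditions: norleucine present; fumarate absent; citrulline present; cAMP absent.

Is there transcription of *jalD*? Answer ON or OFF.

ON

Citrulline is present, so MorD is inactive.
With no repressor bound, *mibD* is transcribed.
So MibD is produced and active.
With repressor MibD bound, *lomX* is not transcribed.
So LomX is not produced.
Norleucine is present, so FubT is active.
Fumarate is absent, so VelX is inactive.
With no repressor bound, *torG* is transcribed.
So TorG is produced and active.
With repressor FubT bound, *haxV* is not transcribed.
So HaxV is not produced.
Required activator LomX is absent, so *kosS* is not transcribed.
So KosS is not produced.
cAMP is absent, so YilY is active.
Required activator KosS is absent, so *sibB* is not transcribed.
So SibB is not produced.
With no repressor bound, *jalD* is transcribed.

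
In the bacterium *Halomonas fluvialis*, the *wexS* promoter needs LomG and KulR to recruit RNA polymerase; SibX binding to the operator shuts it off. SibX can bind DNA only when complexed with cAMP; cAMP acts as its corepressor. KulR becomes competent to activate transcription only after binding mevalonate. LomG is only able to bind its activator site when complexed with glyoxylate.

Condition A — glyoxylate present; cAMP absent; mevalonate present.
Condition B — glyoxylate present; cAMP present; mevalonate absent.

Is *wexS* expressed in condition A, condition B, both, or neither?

Condition A:
Glyoxylate is present, so LomG is active.
cAMP is absent, so SibX is inactive.
Mevalonate is present, so KulR is active.
No repressor is bound and LomG and KulR are active, so *wexS* is transcribed.
→ *wexS* is ON in A.
Condition B:
Glyoxylate is present, so LomG is active.
cAMP is present, so SibX is active.
Mevalonate is absent, so KulR is inactive.
With repressor SibX bound, *wexS* is not transcribed.
→ *wexS* is OFF in B.

A only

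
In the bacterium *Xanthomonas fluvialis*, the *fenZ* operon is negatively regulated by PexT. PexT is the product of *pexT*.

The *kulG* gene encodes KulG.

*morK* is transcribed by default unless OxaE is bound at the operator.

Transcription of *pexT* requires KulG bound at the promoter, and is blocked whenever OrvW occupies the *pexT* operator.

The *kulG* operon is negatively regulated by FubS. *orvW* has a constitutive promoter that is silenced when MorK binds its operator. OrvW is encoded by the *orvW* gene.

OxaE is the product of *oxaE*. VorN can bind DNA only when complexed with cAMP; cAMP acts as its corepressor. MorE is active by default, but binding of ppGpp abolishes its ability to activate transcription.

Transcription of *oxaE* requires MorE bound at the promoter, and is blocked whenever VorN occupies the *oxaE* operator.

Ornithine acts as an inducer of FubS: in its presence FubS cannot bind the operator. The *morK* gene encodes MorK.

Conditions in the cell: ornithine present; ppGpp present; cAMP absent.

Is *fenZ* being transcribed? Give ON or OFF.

cAMP is absent, so VorN is inactive.
ppGpp is present, so MorE is inactive.
Required activator MorE is absent, so *oxaE* is not transcribed.
So OxaE is not produced.
With no repressor bound, *morK* is transcribed.
So MorK is produced and active.
With repressor MorK bound, *orvW* is not transcribed.
So OrvW is not produced.
Ornithine is present, so FubS is inactive.
With no repressor bound, *kulG* is transcribed.
So KulG is produced and active.
No repressor is bound and KulG is active, so *pexT* is transcribed.
So PexT is produced and active.
With repressor PexT bound, *fenZ* is not transcribed.

OFF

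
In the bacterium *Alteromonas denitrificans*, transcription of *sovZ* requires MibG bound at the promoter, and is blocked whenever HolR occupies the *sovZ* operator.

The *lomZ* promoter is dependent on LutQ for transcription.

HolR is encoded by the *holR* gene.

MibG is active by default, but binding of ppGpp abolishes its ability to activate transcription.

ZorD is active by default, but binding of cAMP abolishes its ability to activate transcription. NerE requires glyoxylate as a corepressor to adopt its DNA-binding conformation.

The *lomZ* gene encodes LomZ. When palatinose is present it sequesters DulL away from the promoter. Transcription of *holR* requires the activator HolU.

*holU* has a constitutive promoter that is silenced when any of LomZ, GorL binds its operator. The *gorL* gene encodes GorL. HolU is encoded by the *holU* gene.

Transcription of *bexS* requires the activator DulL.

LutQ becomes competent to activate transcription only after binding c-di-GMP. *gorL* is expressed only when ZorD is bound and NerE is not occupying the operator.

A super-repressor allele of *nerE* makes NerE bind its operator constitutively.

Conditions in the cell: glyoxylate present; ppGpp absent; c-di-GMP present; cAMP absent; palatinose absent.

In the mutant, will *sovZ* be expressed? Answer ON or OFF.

ppGpp is absent, so MibG is active.
c-di-GMP is present, so LutQ is active.
No repressor is bound and LutQ is active, so *lomZ* is transcribed.
So LomZ is produced and active.
NerE is constitutively active in this strain.
cAMP is absent, so ZorD is active.
With repressor NerE bound, *gorL* is not transcribed.
So GorL is not produced.
With repressor LomZ bound, *holU* is not transcribed.
So HolU is not produced.
Required activator HolU is absent, so *holR* is not transcribed.
So HolR is not produced.
No repressor is bound and MibG is active, so *sovZ* is transcribed.

ON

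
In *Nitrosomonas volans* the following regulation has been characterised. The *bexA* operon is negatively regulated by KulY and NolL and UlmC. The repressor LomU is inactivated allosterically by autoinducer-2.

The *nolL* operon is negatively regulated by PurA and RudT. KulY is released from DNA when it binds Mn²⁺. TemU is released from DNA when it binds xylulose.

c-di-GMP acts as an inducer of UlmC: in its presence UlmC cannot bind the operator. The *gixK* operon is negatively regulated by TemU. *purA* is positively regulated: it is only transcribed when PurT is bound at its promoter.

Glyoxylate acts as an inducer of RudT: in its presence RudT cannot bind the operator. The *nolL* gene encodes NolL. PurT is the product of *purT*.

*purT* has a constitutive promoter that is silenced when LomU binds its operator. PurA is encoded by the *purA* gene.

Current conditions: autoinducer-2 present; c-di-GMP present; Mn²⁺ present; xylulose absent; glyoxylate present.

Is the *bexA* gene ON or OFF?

ON

Mn²⁺ is present, so KulY is inactive.
Autoinducer-2 is present, so LomU is inactive.
With no repressor bound, *purT* is transcribed.
So PurT is produced and active.
No repressor is bound and PurT is active, so *purA* is transcribed.
So PurA is produced and active.
Glyoxylate is present, so RudT is inactive.
With repressor PurA bound, *nolL* is not transcribed.
So NolL is not produced.
c-di-GMP is present, so UlmC is inactive.
With no repressor bound, *bexA* is transcribed.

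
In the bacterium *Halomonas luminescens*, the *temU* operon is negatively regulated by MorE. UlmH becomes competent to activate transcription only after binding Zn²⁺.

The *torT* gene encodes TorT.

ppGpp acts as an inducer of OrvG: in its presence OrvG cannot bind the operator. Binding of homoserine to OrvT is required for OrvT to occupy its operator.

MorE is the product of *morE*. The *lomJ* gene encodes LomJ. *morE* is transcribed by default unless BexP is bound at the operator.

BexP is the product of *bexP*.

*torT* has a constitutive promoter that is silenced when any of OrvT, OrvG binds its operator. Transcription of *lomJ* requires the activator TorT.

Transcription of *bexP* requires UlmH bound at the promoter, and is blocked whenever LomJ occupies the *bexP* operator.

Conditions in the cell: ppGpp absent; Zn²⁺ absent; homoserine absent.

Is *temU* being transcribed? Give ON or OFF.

Homoserine is absent, so OrvT is inactive.
ppGpp is absent, so OrvG is active.
With repressor OrvG bound, *torT* is not transcribed.
So TorT is not produced.
Required activator TorT is absent, so *lomJ* is not transcribed.
So LomJ is not produced.
Zn²⁺ is absent, so UlmH is inactive.
Required activator UlmH is absent, so *bexP* is not transcribed.
So BexP is not produced.
With no repressor bound, *morE* is transcribed.
So MorE is produced and active.
With repressor MorE bound, *temU* is not transcribed.

OFF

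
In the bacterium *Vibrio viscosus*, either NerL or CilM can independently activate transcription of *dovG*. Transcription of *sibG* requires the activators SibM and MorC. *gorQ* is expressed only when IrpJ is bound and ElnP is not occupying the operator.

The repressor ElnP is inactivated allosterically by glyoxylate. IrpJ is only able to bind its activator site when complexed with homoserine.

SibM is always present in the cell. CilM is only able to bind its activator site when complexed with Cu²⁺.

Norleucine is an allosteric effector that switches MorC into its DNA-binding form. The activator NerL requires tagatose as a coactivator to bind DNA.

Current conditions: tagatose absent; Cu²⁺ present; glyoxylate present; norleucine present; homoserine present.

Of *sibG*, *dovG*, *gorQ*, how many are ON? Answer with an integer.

3

SibM is produced constitutively and is active.
Norleucine is present, so MorC is active.
No repressor is bound and SibM and MorC are active, so *sibG* is transcribed.
→ *sibG* is ON.
Tagatose is absent, so NerL is inactive.
Cu²⁺ is present, so CilM is active.
Activator CilM is present, so *dovG* is transcribed.
→ *dovG* is ON.
Homoserine is present, so IrpJ is active.
Glyoxylate is present, so ElnP is inactive.
No repressor is bound and IrpJ is active, so *gorQ* is transcribed.
→ *gorQ* is ON.
3 of the 3 genes are transcribed.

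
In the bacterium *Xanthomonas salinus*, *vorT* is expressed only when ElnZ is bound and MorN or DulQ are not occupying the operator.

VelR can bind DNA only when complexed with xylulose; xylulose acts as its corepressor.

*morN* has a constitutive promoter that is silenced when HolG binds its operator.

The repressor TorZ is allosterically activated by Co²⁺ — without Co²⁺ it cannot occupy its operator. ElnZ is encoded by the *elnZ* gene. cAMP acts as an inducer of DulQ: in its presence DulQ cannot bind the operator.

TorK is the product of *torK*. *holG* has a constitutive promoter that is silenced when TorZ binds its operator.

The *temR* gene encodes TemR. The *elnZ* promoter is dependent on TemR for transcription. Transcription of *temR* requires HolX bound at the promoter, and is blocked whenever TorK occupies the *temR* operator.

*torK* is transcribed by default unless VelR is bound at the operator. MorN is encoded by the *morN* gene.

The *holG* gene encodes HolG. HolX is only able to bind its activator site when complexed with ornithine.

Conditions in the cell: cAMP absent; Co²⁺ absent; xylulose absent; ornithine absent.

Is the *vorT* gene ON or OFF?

OFF

Ornithine is absent, so HolX is inactive.
Xylulose is absent, so VelR is inactive.
With no repressor bound, *torK* is transcribed.
So TorK is produced and active.
With repressor TorK bound, *temR* is not transcribed.
So TemR is not produced.
Required activator TemR is absent, so *elnZ* is not transcribed.
So ElnZ is not produced.
Co²⁺ is absent, so TorZ is inactive.
With no repressor bound, *holG* is transcribed.
So HolG is produced and active.
With repressor HolG bound, *morN* is not transcribed.
So MorN is not produced.
cAMP is absent, so DulQ is active.
With repressor DulQ bound, *vorT* is not transcribed.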